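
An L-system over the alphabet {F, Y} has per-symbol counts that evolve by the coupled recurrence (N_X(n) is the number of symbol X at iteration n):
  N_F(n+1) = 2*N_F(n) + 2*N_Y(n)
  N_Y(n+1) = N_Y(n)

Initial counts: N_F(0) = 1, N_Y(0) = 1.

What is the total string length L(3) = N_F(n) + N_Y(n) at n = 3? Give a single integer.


Answer: 23

Derivation:
Step 0: N_F=1, N_Y=1, L=2
Step 1: N_F=4, N_Y=1, L=5
Step 2: N_F=10, N_Y=1, L=11
Step 3: N_F=22, N_Y=1, L=23


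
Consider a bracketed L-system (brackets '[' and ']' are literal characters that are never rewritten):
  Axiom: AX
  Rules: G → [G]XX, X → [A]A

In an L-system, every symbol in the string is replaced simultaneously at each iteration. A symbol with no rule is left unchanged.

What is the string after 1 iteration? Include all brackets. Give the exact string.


Answer: A[A]A

Derivation:
Step 0: AX
Step 1: A[A]A


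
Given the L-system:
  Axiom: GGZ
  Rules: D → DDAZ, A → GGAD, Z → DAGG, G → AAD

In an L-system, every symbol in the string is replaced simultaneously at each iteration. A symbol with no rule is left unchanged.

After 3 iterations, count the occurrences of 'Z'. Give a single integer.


Answer: 13

Derivation:
Step 0: GGZ  (1 'Z')
Step 1: AADAADDAGG  (0 'Z')
Step 2: GGADGGADDDAZGGADGGADDDAZDDAZGGADAADAAD  (3 'Z')
Step 3: AADAADGGADDDAZAADAADGGADDDAZDDAZDDAZGGADDAGGAADAADGGADDDAZAADAADGGADDDAZDDAZDDAZGGADDAGGDDAZDDAZGGADDAGGAADAADGGADDDAZGGADGGADDDAZGGADGGADDDAZ  (13 'Z')


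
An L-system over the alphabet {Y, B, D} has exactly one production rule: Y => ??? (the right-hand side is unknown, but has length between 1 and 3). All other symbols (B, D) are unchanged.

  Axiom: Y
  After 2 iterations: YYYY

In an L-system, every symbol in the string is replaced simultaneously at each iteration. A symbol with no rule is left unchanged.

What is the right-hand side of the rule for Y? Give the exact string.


Answer: YY

Derivation:
Trying Y => YY:
  Step 0: Y
  Step 1: YY
  Step 2: YYYY
Matches the given result.


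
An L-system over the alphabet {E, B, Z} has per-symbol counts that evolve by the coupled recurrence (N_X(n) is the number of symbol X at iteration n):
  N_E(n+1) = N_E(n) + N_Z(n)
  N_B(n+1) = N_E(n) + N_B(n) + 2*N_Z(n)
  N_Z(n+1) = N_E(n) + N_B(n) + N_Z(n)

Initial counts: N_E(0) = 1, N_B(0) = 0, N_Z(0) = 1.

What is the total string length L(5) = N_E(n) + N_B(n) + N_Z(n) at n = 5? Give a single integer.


Step 0: N_E=1, N_B=0, N_Z=1, L=2
Step 1: N_E=2, N_B=3, N_Z=2, L=7
Step 2: N_E=4, N_B=9, N_Z=7, L=20
Step 3: N_E=11, N_B=27, N_Z=20, L=58
Step 4: N_E=31, N_B=78, N_Z=58, L=167
Step 5: N_E=89, N_B=225, N_Z=167, L=481

Answer: 481


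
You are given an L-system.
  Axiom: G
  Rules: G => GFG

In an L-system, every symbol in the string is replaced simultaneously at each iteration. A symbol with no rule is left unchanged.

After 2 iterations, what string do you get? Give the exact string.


Answer: GFGFGFG

Derivation:
Step 0: G
Step 1: GFG
Step 2: GFGFGFG


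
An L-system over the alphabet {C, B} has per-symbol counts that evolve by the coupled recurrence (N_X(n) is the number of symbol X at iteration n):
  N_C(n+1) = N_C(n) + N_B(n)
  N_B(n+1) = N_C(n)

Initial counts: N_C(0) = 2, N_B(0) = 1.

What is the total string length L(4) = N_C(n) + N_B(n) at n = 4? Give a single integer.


Step 0: N_C=2, N_B=1, L=3
Step 1: N_C=3, N_B=2, L=5
Step 2: N_C=5, N_B=3, L=8
Step 3: N_C=8, N_B=5, L=13
Step 4: N_C=13, N_B=8, L=21

Answer: 21


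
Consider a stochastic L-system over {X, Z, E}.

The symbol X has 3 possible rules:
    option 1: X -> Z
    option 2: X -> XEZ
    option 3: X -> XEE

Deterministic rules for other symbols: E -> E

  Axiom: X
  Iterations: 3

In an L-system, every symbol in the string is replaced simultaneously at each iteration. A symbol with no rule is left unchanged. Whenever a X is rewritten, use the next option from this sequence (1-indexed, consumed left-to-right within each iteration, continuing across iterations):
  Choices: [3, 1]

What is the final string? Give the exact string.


Answer: ZEE

Derivation:
Step 0: X
Step 1: XEE  (used choices [3])
Step 2: ZEE  (used choices [1])
Step 3: ZEE  (used choices [])


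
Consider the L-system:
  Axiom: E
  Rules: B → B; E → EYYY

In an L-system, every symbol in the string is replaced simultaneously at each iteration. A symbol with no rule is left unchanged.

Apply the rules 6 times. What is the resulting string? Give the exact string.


Step 0: E
Step 1: EYYY
Step 2: EYYYYYY
Step 3: EYYYYYYYYY
Step 4: EYYYYYYYYYYYY
Step 5: EYYYYYYYYYYYYYYY
Step 6: EYYYYYYYYYYYYYYYYYY

Answer: EYYYYYYYYYYYYYYYYYY


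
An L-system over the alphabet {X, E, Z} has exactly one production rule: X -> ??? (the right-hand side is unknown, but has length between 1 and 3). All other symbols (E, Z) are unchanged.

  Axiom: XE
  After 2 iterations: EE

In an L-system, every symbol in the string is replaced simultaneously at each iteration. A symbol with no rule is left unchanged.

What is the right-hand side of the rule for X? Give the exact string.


Trying X -> E:
  Step 0: XE
  Step 1: EE
  Step 2: EE
Matches the given result.

Answer: E


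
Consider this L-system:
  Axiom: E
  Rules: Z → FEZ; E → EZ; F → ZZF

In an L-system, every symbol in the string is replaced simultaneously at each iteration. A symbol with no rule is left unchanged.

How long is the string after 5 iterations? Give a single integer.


Step 0: length = 1
Step 1: length = 2
Step 2: length = 5
Step 3: length = 13
Step 4: length = 35
Step 5: length = 95

Answer: 95


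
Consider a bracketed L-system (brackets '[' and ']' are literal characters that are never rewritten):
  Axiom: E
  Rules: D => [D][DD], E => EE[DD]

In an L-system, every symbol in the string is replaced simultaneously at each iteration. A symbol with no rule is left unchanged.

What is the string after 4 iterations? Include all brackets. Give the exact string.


Answer: EE[DD]EE[DD][[D][DD][D][DD]]EE[DD]EE[DD][[D][DD][D][DD]][[[D][DD]][[D][DD][D][DD]][[D][DD]][[D][DD][D][DD]]]EE[DD]EE[DD][[D][DD][D][DD]]EE[DD]EE[DD][[D][DD][D][DD]][[[D][DD]][[D][DD][D][DD]][[D][DD]][[D][DD][D][DD]]][[[[D][DD]][[D][DD][D][DD]]][[[D][DD]][[D][DD][D][DD]][[D][DD]][[D][DD][D][DD]]][[[D][DD]][[D][DD][D][DD]]][[[D][DD]][[D][DD][D][DD]][[D][DD]][[D][DD][D][DD]]]]

Derivation:
Step 0: E
Step 1: EE[DD]
Step 2: EE[DD]EE[DD][[D][DD][D][DD]]
Step 3: EE[DD]EE[DD][[D][DD][D][DD]]EE[DD]EE[DD][[D][DD][D][DD]][[[D][DD]][[D][DD][D][DD]][[D][DD]][[D][DD][D][DD]]]
Step 4: EE[DD]EE[DD][[D][DD][D][DD]]EE[DD]EE[DD][[D][DD][D][DD]][[[D][DD]][[D][DD][D][DD]][[D][DD]][[D][DD][D][DD]]]EE[DD]EE[DD][[D][DD][D][DD]]EE[DD]EE[DD][[D][DD][D][DD]][[[D][DD]][[D][DD][D][DD]][[D][DD]][[D][DD][D][DD]]][[[[D][DD]][[D][DD][D][DD]]][[[D][DD]][[D][DD][D][DD]][[D][DD]][[D][DD][D][DD]]][[[D][DD]][[D][DD][D][DD]]][[[D][DD]][[D][DD][D][DD]][[D][DD]][[D][DD][D][DD]]]]


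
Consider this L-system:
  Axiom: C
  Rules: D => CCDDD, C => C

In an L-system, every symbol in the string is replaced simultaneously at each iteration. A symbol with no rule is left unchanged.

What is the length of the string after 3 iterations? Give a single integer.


Answer: 1

Derivation:
Step 0: length = 1
Step 1: length = 1
Step 2: length = 1
Step 3: length = 1


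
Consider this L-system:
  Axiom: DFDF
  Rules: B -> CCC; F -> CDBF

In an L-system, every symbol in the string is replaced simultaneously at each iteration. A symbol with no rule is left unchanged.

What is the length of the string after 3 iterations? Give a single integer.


Answer: 30

Derivation:
Step 0: length = 4
Step 1: length = 10
Step 2: length = 20
Step 3: length = 30


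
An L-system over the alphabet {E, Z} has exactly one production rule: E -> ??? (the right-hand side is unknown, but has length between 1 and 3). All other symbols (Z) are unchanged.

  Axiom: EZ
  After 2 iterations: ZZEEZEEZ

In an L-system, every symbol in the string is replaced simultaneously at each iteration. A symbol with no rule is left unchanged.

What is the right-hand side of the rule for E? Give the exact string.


Trying E -> ZEE:
  Step 0: EZ
  Step 1: ZEEZ
  Step 2: ZZEEZEEZ
Matches the given result.

Answer: ZEE


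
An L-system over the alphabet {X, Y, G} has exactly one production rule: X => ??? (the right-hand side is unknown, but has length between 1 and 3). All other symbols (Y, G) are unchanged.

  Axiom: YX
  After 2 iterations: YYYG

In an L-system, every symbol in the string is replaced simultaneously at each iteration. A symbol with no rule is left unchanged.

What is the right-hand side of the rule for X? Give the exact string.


Trying X => YYG:
  Step 0: YX
  Step 1: YYYG
  Step 2: YYYG
Matches the given result.

Answer: YYG


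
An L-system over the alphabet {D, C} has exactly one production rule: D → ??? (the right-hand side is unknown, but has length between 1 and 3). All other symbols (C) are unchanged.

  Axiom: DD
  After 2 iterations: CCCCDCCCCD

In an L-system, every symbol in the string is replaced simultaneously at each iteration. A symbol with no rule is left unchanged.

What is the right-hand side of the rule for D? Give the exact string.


Trying D → CCD:
  Step 0: DD
  Step 1: CCDCCD
  Step 2: CCCCDCCCCD
Matches the given result.

Answer: CCD


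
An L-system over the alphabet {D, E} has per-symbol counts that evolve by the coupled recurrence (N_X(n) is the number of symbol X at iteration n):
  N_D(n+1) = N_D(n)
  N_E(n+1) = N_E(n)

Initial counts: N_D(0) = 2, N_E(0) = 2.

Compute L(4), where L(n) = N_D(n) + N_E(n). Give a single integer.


Answer: 4

Derivation:
Step 0: N_D=2, N_E=2, L=4
Step 1: N_D=2, N_E=2, L=4
Step 2: N_D=2, N_E=2, L=4
Step 3: N_D=2, N_E=2, L=4
Step 4: N_D=2, N_E=2, L=4


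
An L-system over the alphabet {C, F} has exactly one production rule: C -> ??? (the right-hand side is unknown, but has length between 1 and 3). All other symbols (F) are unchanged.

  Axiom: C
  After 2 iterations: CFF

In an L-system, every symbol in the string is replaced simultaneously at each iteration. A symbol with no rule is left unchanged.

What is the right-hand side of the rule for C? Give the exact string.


Trying C -> CF:
  Step 0: C
  Step 1: CF
  Step 2: CFF
Matches the given result.

Answer: CF


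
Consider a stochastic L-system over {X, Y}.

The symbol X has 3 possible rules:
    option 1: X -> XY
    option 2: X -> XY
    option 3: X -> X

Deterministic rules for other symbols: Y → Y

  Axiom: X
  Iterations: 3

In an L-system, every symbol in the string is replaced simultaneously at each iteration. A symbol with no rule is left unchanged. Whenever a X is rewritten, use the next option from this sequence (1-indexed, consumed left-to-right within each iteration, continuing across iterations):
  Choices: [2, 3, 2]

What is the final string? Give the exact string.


Step 0: X
Step 1: XY  (used choices [2])
Step 2: XY  (used choices [3])
Step 3: XYY  (used choices [2])

Answer: XYY


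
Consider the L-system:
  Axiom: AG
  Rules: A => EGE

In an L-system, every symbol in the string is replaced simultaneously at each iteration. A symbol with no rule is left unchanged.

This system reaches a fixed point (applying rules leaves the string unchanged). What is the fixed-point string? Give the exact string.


Answer: EGEG

Derivation:
Step 0: AG
Step 1: EGEG
Step 2: EGEG  (unchanged — fixed point at step 1)


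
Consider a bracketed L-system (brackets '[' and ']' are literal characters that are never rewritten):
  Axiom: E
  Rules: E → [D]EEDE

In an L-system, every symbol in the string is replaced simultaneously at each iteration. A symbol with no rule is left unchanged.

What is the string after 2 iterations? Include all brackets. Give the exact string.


Step 0: E
Step 1: [D]EEDE
Step 2: [D][D]EEDE[D]EEDED[D]EEDE

Answer: [D][D]EEDE[D]EEDED[D]EEDE


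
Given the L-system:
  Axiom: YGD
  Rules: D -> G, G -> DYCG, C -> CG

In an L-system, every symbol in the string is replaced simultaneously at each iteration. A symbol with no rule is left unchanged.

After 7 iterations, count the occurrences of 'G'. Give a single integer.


Step 0: YGD  (1 'G')
Step 1: YDYCGG  (2 'G')
Step 2: YGYCGDYCGDYCG  (4 'G')
Step 3: YDYCGYCGDYCGGYCGDYCGGYCGDYCG  (9 'G')
Step 4: YGYCGDYCGYCGDYCGGYCGDYCGDYCGYCGDYCGGYCGDYCGDYCGYCGDYCGGYCGDYCG  (20 'G')
Step 5: YDYCGYCGDYCGGYCGDYCGYCGDYCGGYCGDYCGDYCGYCGDYCGGYCGDYCGGYCGDYCGYCGDYCGGYCGDYCGDYCGYCGDYCGGYCGDYCGGYCGDYCGYCGDYCGGYCGDYCGDYCGYCGDYCGGYCGDYCG  (45 'G')
Step 6: YGYCGDYCGYCGDYCGGYCGDYCGDYCGYCGDYCGGYCGDYCGYCGDYCGGYCGDYCGDYCGYCGDYCGGYCGDYCGGYCGDYCGYCGDYCGGYCGDYCGDYCGYCGDYCGGYCGDYCGDYCGYCGDYCGGYCGDYCGYCGDYCGGYCGDYCGDYCGYCGDYCGGYCGDYCGGYCGDYCGYCGDYCGGYCGDYCGDYCGYCGDYCGGYCGDYCGDYCGYCGDYCGGYCGDYCGYCGDYCGGYCGDYCGDYCGYCGDYCGGYCGDYCGGYCGDYCGYCGDYCGGYCGDYCGDYCGYCGDYCGGYCGDYCG  (101 'G')
Step 7: YDYCGYCGDYCGGYCGDYCGYCGDYCGGYCGDYCGDYCGYCGDYCGGYCGDYCGGYCGDYCGYCGDYCGGYCGDYCGDYCGYCGDYCGGYCGDYCGYCGDYCGGYCGDYCGDYCGYCGDYCGGYCGDYCGGYCGDYCGYCGDYCGGYCGDYCGDYCGYCGDYCGGYCGDYCGDYCGYCGDYCGGYCGDYCGYCGDYCGGYCGDYCGDYCGYCGDYCGGYCGDYCGGYCGDYCGYCGDYCGGYCGDYCGDYCGYCGDYCGGYCGDYCGGYCGDYCGYCGDYCGGYCGDYCGDYCGYCGDYCGGYCGDYCGYCGDYCGGYCGDYCGDYCGYCGDYCGGYCGDYCGGYCGDYCGYCGDYCGGYCGDYCGDYCGYCGDYCGGYCGDYCGDYCGYCGDYCGGYCGDYCGYCGDYCGGYCGDYCGDYCGYCGDYCGGYCGDYCGGYCGDYCGYCGDYCGGYCGDYCGDYCGYCGDYCGGYCGDYCGGYCGDYCGYCGDYCGGYCGDYCGDYCGYCGDYCGGYCGDYCGYCGDYCGGYCGDYCGDYCGYCGDYCGGYCGDYCGGYCGDYCGYCGDYCGGYCGDYCGDYCGYCGDYCGGYCGDYCGDYCGYCGDYCGGYCGDYCGYCGDYCGGYCGDYCGDYCGYCGDYCGGYCGDYCGGYCGDYCGYCGDYCGGYCGDYCGDYCGYCGDYCGGYCGDYCG  (227 'G')

Answer: 227


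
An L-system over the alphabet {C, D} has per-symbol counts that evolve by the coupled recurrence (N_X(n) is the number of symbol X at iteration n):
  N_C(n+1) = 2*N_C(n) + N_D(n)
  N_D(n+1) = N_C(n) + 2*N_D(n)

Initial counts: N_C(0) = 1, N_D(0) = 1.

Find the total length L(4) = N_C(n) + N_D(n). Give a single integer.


Step 0: N_C=1, N_D=1, L=2
Step 1: N_C=3, N_D=3, L=6
Step 2: N_C=9, N_D=9, L=18
Step 3: N_C=27, N_D=27, L=54
Step 4: N_C=81, N_D=81, L=162

Answer: 162


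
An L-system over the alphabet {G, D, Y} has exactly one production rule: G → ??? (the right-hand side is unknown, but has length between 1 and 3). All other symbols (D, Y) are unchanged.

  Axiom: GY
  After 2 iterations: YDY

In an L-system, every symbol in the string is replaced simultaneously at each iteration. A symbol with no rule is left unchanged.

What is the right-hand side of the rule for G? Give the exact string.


Trying G → YD:
  Step 0: GY
  Step 1: YDY
  Step 2: YDY
Matches the given result.

Answer: YD


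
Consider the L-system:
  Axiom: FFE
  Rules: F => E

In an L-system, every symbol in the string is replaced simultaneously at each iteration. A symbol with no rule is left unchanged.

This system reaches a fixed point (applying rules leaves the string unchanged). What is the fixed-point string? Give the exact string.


Step 0: FFE
Step 1: EEE
Step 2: EEE  (unchanged — fixed point at step 1)

Answer: EEE


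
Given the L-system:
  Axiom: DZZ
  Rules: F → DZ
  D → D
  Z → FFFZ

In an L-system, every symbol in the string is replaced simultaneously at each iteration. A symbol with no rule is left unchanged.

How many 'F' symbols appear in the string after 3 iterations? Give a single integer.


Answer: 24

Derivation:
Step 0: DZZ  (0 'F')
Step 1: DFFFZFFFZ  (6 'F')
Step 2: DDZDZDZFFFZDZDZDZFFFZ  (6 'F')
Step 3: DDFFFZDFFFZDFFFZDZDZDZFFFZDFFFZDFFFZDFFFZDZDZDZFFFZ  (24 'F')


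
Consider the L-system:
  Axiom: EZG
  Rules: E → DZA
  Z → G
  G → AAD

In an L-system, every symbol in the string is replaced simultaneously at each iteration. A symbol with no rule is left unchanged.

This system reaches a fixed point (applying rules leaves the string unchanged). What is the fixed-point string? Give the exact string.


Answer: DAADAAADAAD

Derivation:
Step 0: EZG
Step 1: DZAGAAD
Step 2: DGAAADAAD
Step 3: DAADAAADAAD
Step 4: DAADAAADAAD  (unchanged — fixed point at step 3)


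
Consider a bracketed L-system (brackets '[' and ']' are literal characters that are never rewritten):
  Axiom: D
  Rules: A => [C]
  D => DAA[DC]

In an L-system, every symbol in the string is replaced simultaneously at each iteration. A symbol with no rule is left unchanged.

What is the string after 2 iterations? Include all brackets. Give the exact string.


Step 0: D
Step 1: DAA[DC]
Step 2: DAA[DC][C][C][DAA[DC]C]

Answer: DAA[DC][C][C][DAA[DC]C]


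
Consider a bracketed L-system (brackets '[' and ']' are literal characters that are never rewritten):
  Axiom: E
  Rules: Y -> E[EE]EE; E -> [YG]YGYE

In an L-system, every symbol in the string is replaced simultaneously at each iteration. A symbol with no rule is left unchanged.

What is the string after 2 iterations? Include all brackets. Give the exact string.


Step 0: E
Step 1: [YG]YGYE
Step 2: [E[EE]EEG]E[EE]EEGE[EE]EE[YG]YGYE

Answer: [E[EE]EEG]E[EE]EEGE[EE]EE[YG]YGYE


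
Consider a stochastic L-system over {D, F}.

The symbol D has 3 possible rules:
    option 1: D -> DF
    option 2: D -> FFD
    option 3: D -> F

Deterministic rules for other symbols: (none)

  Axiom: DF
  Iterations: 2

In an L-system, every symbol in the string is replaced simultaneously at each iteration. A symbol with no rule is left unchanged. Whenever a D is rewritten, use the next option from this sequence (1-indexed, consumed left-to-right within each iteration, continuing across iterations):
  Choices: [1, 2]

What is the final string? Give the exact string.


Answer: FFDFF

Derivation:
Step 0: DF
Step 1: DFF  (used choices [1])
Step 2: FFDFF  (used choices [2])


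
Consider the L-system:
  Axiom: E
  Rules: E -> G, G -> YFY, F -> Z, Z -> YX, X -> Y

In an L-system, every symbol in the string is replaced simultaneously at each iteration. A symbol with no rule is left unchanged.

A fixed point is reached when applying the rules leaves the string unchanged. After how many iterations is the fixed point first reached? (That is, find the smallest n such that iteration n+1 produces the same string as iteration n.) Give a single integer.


Answer: 5

Derivation:
Step 0: E
Step 1: G
Step 2: YFY
Step 3: YZY
Step 4: YYXY
Step 5: YYYY
Step 6: YYYY  (unchanged — fixed point at step 5)


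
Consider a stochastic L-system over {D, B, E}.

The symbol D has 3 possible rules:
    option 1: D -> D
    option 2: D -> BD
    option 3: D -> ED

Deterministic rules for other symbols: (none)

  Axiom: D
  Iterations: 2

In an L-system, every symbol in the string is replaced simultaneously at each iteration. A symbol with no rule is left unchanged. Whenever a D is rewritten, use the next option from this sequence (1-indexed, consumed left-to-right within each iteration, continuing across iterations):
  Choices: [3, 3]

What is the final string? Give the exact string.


Answer: EED

Derivation:
Step 0: D
Step 1: ED  (used choices [3])
Step 2: EED  (used choices [3])


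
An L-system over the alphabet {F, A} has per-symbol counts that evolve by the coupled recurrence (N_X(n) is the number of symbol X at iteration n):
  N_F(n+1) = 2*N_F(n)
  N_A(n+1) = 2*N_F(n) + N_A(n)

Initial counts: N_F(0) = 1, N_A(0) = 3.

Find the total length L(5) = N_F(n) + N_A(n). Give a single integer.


Step 0: N_F=1, N_A=3, L=4
Step 1: N_F=2, N_A=5, L=7
Step 2: N_F=4, N_A=9, L=13
Step 3: N_F=8, N_A=17, L=25
Step 4: N_F=16, N_A=33, L=49
Step 5: N_F=32, N_A=65, L=97

Answer: 97


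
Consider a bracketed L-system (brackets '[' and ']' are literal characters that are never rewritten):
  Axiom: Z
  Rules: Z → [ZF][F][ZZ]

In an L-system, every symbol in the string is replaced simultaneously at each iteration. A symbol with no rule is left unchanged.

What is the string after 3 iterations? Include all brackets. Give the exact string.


Step 0: Z
Step 1: [ZF][F][ZZ]
Step 2: [[ZF][F][ZZ]F][F][[ZF][F][ZZ][ZF][F][ZZ]]
Step 3: [[[ZF][F][ZZ]F][F][[ZF][F][ZZ][ZF][F][ZZ]]F][F][[[ZF][F][ZZ]F][F][[ZF][F][ZZ][ZF][F][ZZ]][[ZF][F][ZZ]F][F][[ZF][F][ZZ][ZF][F][ZZ]]]

Answer: [[[ZF][F][ZZ]F][F][[ZF][F][ZZ][ZF][F][ZZ]]F][F][[[ZF][F][ZZ]F][F][[ZF][F][ZZ][ZF][F][ZZ]][[ZF][F][ZZ]F][F][[ZF][F][ZZ][ZF][F][ZZ]]]


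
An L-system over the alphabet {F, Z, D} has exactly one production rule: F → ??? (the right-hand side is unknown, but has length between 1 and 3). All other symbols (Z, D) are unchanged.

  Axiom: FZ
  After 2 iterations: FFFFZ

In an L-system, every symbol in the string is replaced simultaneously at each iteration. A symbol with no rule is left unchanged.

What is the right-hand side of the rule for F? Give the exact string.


Trying F → FF:
  Step 0: FZ
  Step 1: FFZ
  Step 2: FFFFZ
Matches the given result.

Answer: FF


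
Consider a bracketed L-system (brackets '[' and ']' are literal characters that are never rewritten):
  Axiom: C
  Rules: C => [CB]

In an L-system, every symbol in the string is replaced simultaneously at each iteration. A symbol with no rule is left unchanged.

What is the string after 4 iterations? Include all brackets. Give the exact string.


Step 0: C
Step 1: [CB]
Step 2: [[CB]B]
Step 3: [[[CB]B]B]
Step 4: [[[[CB]B]B]B]

Answer: [[[[CB]B]B]B]


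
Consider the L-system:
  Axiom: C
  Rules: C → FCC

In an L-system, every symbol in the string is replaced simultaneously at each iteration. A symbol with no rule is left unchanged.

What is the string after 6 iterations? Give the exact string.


Answer: FFFFFFCCFCCFFCCFCCFFFCCFCCFFCCFCCFFFFCCFCCFFCCFCCFFFCCFCCFFCCFCCFFFFFCCFCCFFCCFCCFFFCCFCCFFCCFCCFFFFCCFCCFFCCFCCFFFCCFCCFFCCFCC

Derivation:
Step 0: C
Step 1: FCC
Step 2: FFCCFCC
Step 3: FFFCCFCCFFCCFCC
Step 4: FFFFCCFCCFFCCFCCFFFCCFCCFFCCFCC
Step 5: FFFFFCCFCCFFCCFCCFFFCCFCCFFCCFCCFFFFCCFCCFFCCFCCFFFCCFCCFFCCFCC
Step 6: FFFFFFCCFCCFFCCFCCFFFCCFCCFFCCFCCFFFFCCFCCFFCCFCCFFFCCFCCFFCCFCCFFFFFCCFCCFFCCFCCFFFCCFCCFFCCFCCFFFFCCFCCFFCCFCCFFFCCFCCFFCCFCC


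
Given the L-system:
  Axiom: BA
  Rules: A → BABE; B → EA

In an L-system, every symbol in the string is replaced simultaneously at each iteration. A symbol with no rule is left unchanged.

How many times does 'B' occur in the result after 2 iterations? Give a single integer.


Step 0: BA  (1 'B')
Step 1: EABABE  (2 'B')
Step 2: EBABEEABABEEAE  (4 'B')

Answer: 4


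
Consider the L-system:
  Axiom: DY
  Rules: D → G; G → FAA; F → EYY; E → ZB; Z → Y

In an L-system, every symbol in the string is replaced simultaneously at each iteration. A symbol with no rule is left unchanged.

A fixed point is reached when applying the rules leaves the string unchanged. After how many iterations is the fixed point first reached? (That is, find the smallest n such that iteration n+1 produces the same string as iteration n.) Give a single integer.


Answer: 5

Derivation:
Step 0: DY
Step 1: GY
Step 2: FAAY
Step 3: EYYAAY
Step 4: ZBYYAAY
Step 5: YBYYAAY
Step 6: YBYYAAY  (unchanged — fixed point at step 5)


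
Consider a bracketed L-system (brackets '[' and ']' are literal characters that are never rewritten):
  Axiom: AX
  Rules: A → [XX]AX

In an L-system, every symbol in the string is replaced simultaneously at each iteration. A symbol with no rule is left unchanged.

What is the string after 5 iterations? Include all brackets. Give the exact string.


Step 0: AX
Step 1: [XX]AXX
Step 2: [XX][XX]AXXX
Step 3: [XX][XX][XX]AXXXX
Step 4: [XX][XX][XX][XX]AXXXXX
Step 5: [XX][XX][XX][XX][XX]AXXXXXX

Answer: [XX][XX][XX][XX][XX]AXXXXXX


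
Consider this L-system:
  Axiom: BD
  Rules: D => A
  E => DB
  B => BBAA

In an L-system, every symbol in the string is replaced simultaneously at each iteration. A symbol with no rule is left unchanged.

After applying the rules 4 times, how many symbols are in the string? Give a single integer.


Answer: 47

Derivation:
Step 0: length = 2
Step 1: length = 5
Step 2: length = 11
Step 3: length = 23
Step 4: length = 47


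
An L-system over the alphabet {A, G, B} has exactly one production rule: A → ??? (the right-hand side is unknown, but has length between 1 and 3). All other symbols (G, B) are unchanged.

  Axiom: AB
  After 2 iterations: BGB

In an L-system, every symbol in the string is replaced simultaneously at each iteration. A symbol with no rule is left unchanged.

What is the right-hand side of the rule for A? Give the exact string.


Answer: BG

Derivation:
Trying A → BG:
  Step 0: AB
  Step 1: BGB
  Step 2: BGB
Matches the given result.


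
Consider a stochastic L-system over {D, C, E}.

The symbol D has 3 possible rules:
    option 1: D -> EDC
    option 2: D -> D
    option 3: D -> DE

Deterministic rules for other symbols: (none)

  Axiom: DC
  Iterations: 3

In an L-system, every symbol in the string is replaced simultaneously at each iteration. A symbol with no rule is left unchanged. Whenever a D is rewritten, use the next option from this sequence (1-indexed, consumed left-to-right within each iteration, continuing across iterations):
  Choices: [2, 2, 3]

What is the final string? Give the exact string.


Step 0: DC
Step 1: DC  (used choices [2])
Step 2: DC  (used choices [2])
Step 3: DEC  (used choices [3])

Answer: DEC


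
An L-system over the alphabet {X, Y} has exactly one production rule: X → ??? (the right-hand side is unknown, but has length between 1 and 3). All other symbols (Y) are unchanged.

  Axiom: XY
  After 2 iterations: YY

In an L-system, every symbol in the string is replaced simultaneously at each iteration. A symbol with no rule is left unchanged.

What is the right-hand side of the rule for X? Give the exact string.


Trying X → Y:
  Step 0: XY
  Step 1: YY
  Step 2: YY
Matches the given result.

Answer: Y


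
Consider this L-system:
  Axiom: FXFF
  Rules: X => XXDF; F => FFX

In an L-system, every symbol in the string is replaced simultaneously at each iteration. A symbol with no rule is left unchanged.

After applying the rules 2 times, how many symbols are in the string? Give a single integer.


Step 0: length = 4
Step 1: length = 13
Step 2: length = 42

Answer: 42


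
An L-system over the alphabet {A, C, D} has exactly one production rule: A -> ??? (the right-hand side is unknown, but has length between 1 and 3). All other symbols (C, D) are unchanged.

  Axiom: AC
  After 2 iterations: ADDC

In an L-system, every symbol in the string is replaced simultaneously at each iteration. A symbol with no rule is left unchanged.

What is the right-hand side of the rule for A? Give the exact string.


Trying A -> AD:
  Step 0: AC
  Step 1: ADC
  Step 2: ADDC
Matches the given result.

Answer: AD


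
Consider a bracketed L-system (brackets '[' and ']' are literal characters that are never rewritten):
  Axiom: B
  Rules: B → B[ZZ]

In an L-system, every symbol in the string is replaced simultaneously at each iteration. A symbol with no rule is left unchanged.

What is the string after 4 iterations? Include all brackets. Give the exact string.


Step 0: B
Step 1: B[ZZ]
Step 2: B[ZZ][ZZ]
Step 3: B[ZZ][ZZ][ZZ]
Step 4: B[ZZ][ZZ][ZZ][ZZ]

Answer: B[ZZ][ZZ][ZZ][ZZ]


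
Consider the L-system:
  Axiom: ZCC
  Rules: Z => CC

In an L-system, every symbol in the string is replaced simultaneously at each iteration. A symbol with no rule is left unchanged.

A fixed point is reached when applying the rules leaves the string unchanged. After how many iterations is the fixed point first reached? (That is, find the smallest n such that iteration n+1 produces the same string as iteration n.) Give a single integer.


Answer: 1

Derivation:
Step 0: ZCC
Step 1: CCCC
Step 2: CCCC  (unchanged — fixed point at step 1)


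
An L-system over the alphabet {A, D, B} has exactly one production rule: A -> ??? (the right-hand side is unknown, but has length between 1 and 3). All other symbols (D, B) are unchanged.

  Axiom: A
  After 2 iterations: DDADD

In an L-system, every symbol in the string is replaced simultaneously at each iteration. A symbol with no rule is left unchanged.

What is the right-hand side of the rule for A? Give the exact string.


Trying A -> DAD:
  Step 0: A
  Step 1: DAD
  Step 2: DDADD
Matches the given result.

Answer: DAD


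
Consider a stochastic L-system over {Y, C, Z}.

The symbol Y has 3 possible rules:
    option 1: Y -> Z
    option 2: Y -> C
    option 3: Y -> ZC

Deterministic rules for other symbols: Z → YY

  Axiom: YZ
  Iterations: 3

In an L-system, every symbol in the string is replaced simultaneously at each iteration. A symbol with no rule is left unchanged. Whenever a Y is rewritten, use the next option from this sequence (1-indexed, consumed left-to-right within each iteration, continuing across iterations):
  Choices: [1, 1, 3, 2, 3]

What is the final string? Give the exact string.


Step 0: YZ
Step 1: ZYY  (used choices [1])
Step 2: YYZZC  (used choices [1, 3])
Step 3: CZCYYYYC  (used choices [2, 3])

Answer: CZCYYYYC


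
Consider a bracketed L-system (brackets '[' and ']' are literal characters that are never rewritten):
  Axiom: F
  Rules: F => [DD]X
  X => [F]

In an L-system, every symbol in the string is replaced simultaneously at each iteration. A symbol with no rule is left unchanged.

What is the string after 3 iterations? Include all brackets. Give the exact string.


Answer: [DD][[DD]X]

Derivation:
Step 0: F
Step 1: [DD]X
Step 2: [DD][F]
Step 3: [DD][[DD]X]


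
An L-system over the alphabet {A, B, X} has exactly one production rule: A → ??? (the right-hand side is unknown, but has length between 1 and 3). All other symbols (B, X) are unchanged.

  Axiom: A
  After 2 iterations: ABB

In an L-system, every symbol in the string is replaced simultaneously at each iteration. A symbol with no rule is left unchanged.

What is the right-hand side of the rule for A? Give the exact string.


Answer: AB

Derivation:
Trying A → AB:
  Step 0: A
  Step 1: AB
  Step 2: ABB
Matches the given result.


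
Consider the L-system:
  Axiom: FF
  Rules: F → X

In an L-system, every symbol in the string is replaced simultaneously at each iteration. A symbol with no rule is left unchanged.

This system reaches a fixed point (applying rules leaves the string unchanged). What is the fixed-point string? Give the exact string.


Step 0: FF
Step 1: XX
Step 2: XX  (unchanged — fixed point at step 1)

Answer: XX


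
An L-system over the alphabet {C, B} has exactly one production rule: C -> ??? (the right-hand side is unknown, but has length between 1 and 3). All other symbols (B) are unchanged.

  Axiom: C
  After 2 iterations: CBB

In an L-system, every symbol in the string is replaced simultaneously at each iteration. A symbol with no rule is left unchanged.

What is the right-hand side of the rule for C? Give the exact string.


Trying C -> CB:
  Step 0: C
  Step 1: CB
  Step 2: CBB
Matches the given result.

Answer: CB


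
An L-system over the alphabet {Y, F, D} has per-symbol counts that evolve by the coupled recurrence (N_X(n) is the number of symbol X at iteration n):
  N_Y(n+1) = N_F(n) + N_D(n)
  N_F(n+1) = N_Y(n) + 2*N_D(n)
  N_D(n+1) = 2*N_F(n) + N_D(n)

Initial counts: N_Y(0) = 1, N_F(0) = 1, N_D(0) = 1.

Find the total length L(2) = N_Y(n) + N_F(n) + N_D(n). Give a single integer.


Answer: 23

Derivation:
Step 0: N_Y=1, N_F=1, N_D=1, L=3
Step 1: N_Y=2, N_F=3, N_D=3, L=8
Step 2: N_Y=6, N_F=8, N_D=9, L=23


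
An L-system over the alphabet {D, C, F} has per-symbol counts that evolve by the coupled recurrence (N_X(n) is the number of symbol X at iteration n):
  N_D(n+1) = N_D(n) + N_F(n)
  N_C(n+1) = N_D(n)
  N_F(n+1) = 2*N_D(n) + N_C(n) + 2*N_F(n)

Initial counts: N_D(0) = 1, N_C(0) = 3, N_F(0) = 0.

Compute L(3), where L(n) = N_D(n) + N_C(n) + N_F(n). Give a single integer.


Answer: 64

Derivation:
Step 0: N_D=1, N_C=3, N_F=0, L=4
Step 1: N_D=1, N_C=1, N_F=5, L=7
Step 2: N_D=6, N_C=1, N_F=13, L=20
Step 3: N_D=19, N_C=6, N_F=39, L=64


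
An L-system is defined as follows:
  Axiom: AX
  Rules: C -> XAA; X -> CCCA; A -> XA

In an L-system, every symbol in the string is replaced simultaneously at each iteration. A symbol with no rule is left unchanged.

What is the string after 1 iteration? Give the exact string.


Answer: XACCCA

Derivation:
Step 0: AX
Step 1: XACCCA


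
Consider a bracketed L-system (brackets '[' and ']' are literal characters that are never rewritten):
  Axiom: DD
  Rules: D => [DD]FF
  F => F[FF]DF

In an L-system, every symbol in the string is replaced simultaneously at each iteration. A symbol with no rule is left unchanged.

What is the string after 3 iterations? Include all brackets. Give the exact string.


Answer: [[[DD]FF[DD]FF]F[FF]DFF[FF]DF[[DD]FF[DD]FF]F[FF]DFF[FF]DF]F[FF]DF[F[FF]DFF[FF]DF][DD]FFF[FF]DFF[FF]DF[F[FF]DFF[FF]DF][DD]FFF[FF]DF[[[DD]FF[DD]FF]F[FF]DFF[FF]DF[[DD]FF[DD]FF]F[FF]DFF[FF]DF]F[FF]DF[F[FF]DFF[FF]DF][DD]FFF[FF]DFF[FF]DF[F[FF]DFF[FF]DF][DD]FFF[FF]DF

Derivation:
Step 0: DD
Step 1: [DD]FF[DD]FF
Step 2: [[DD]FF[DD]FF]F[FF]DFF[FF]DF[[DD]FF[DD]FF]F[FF]DFF[FF]DF
Step 3: [[[DD]FF[DD]FF]F[FF]DFF[FF]DF[[DD]FF[DD]FF]F[FF]DFF[FF]DF]F[FF]DF[F[FF]DFF[FF]DF][DD]FFF[FF]DFF[FF]DF[F[FF]DFF[FF]DF][DD]FFF[FF]DF[[[DD]FF[DD]FF]F[FF]DFF[FF]DF[[DD]FF[DD]FF]F[FF]DFF[FF]DF]F[FF]DF[F[FF]DFF[FF]DF][DD]FFF[FF]DFF[FF]DF[F[FF]DFF[FF]DF][DD]FFF[FF]DF


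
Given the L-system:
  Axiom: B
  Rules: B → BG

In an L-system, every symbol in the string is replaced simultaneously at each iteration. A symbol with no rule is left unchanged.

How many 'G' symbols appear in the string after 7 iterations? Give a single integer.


Answer: 7

Derivation:
Step 0: B  (0 'G')
Step 1: BG  (1 'G')
Step 2: BGG  (2 'G')
Step 3: BGGG  (3 'G')
Step 4: BGGGG  (4 'G')
Step 5: BGGGGG  (5 'G')
Step 6: BGGGGGG  (6 'G')
Step 7: BGGGGGGG  (7 'G')


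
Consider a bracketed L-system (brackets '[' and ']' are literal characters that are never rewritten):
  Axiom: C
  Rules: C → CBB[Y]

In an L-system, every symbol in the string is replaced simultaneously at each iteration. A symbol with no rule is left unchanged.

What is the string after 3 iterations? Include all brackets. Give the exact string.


Step 0: C
Step 1: CBB[Y]
Step 2: CBB[Y]BB[Y]
Step 3: CBB[Y]BB[Y]BB[Y]

Answer: CBB[Y]BB[Y]BB[Y]


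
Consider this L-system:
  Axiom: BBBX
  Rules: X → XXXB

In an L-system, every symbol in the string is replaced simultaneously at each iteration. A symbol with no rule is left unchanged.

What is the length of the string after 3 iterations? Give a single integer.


Step 0: length = 4
Step 1: length = 7
Step 2: length = 16
Step 3: length = 43

Answer: 43


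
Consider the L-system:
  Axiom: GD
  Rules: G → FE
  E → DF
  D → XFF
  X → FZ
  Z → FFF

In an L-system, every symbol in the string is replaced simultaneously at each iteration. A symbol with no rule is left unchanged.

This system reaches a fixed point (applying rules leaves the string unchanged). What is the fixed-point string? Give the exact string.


Step 0: GD
Step 1: FEXFF
Step 2: FDFFZFF
Step 3: FXFFFFFFFFF
Step 4: FFZFFFFFFFFF
Step 5: FFFFFFFFFFFFFF
Step 6: FFFFFFFFFFFFFF  (unchanged — fixed point at step 5)

Answer: FFFFFFFFFFFFFF


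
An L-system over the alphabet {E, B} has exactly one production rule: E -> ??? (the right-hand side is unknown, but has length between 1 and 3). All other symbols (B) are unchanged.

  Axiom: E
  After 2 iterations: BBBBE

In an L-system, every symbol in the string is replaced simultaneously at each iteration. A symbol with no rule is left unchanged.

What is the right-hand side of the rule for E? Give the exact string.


Answer: BBE

Derivation:
Trying E -> BBE:
  Step 0: E
  Step 1: BBE
  Step 2: BBBBE
Matches the given result.


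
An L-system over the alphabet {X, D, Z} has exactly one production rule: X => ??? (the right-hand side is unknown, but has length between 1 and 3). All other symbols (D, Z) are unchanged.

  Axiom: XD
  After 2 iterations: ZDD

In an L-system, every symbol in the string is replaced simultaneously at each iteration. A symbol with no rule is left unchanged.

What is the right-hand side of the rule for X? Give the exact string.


Trying X => ZD:
  Step 0: XD
  Step 1: ZDD
  Step 2: ZDD
Matches the given result.

Answer: ZD


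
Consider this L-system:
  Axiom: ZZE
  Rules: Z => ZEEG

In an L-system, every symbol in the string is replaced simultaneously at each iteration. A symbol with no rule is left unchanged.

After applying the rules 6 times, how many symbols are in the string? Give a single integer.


Step 0: length = 3
Step 1: length = 9
Step 2: length = 15
Step 3: length = 21
Step 4: length = 27
Step 5: length = 33
Step 6: length = 39

Answer: 39


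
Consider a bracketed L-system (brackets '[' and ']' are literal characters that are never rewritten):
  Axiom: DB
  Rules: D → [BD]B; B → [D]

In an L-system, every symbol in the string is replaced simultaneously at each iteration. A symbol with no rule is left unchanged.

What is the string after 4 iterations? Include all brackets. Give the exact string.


Answer: [[[[D][BD]B][D]][[[BD]B][[D][BD]B][D]][[BD]B]][[[D][BD]B][D]][[[[BD]B][[D][BD]B][D]][[BD]B]]

Derivation:
Step 0: DB
Step 1: [BD]B[D]
Step 2: [[D][BD]B][D][[BD]B]
Step 3: [[[BD]B][[D][BD]B][D]][[BD]B][[[D][BD]B][D]]
Step 4: [[[[D][BD]B][D]][[[BD]B][[D][BD]B][D]][[BD]B]][[[D][BD]B][D]][[[[BD]B][[D][BD]B][D]][[BD]B]]


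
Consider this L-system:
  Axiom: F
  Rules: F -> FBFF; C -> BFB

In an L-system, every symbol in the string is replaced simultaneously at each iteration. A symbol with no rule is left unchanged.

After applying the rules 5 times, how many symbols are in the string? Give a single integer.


Answer: 364

Derivation:
Step 0: length = 1
Step 1: length = 4
Step 2: length = 13
Step 3: length = 40
Step 4: length = 121
Step 5: length = 364


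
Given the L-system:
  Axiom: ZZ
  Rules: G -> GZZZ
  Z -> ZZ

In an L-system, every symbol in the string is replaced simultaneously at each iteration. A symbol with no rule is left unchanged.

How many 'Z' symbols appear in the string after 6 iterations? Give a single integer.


Answer: 128

Derivation:
Step 0: ZZ  (2 'Z')
Step 1: ZZZZ  (4 'Z')
Step 2: ZZZZZZZZ  (8 'Z')
Step 3: ZZZZZZZZZZZZZZZZ  (16 'Z')
Step 4: ZZZZZZZZZZZZZZZZZZZZZZZZZZZZZZZZ  (32 'Z')
Step 5: ZZZZZZZZZZZZZZZZZZZZZZZZZZZZZZZZZZZZZZZZZZZZZZZZZZZZZZZZZZZZZZZZ  (64 'Z')
Step 6: ZZZZZZZZZZZZZZZZZZZZZZZZZZZZZZZZZZZZZZZZZZZZZZZZZZZZZZZZZZZZZZZZZZZZZZZZZZZZZZZZZZZZZZZZZZZZZZZZZZZZZZZZZZZZZZZZZZZZZZZZZZZZZZZZ  (128 'Z')


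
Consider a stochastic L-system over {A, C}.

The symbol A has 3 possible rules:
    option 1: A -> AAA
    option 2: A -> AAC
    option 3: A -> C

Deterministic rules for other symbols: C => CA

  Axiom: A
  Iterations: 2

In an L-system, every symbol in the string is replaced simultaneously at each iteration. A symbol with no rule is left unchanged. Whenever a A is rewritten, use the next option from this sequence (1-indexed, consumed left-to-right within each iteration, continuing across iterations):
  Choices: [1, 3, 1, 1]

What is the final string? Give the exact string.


Answer: CAAAAAA

Derivation:
Step 0: A
Step 1: AAA  (used choices [1])
Step 2: CAAAAAA  (used choices [3, 1, 1])


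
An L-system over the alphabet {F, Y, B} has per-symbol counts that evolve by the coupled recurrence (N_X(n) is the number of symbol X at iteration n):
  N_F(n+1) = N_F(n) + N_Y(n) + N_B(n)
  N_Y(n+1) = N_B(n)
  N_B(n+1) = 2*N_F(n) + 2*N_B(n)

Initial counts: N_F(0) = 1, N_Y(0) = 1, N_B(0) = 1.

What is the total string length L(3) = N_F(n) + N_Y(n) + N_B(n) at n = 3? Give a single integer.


Step 0: N_F=1, N_Y=1, N_B=1, L=3
Step 1: N_F=3, N_Y=1, N_B=4, L=8
Step 2: N_F=8, N_Y=4, N_B=14, L=26
Step 3: N_F=26, N_Y=14, N_B=44, L=84

Answer: 84


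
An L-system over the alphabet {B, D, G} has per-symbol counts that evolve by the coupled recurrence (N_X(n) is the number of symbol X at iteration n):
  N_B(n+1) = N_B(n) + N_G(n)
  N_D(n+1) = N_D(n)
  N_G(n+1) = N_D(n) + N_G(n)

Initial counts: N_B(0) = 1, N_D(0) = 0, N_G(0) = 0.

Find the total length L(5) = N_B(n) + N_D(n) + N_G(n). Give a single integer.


Step 0: N_B=1, N_D=0, N_G=0, L=1
Step 1: N_B=1, N_D=0, N_G=0, L=1
Step 2: N_B=1, N_D=0, N_G=0, L=1
Step 3: N_B=1, N_D=0, N_G=0, L=1
Step 4: N_B=1, N_D=0, N_G=0, L=1
Step 5: N_B=1, N_D=0, N_G=0, L=1

Answer: 1
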